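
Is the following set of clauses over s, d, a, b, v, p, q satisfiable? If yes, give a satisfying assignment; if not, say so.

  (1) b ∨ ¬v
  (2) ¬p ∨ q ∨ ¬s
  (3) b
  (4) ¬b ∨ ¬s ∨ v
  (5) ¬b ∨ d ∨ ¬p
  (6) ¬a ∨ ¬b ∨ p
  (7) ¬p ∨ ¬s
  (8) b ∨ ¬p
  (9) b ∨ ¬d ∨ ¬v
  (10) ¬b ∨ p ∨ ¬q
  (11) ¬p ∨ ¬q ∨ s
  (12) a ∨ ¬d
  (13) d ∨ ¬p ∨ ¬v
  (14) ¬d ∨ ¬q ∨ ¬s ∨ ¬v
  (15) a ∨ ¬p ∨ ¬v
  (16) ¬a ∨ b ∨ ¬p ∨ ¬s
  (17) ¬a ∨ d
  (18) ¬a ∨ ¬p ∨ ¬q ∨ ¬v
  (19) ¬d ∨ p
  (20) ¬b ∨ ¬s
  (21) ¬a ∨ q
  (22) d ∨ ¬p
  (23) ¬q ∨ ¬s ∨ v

s: False, d: False, a: False, b: True, v: True, p: False, q: False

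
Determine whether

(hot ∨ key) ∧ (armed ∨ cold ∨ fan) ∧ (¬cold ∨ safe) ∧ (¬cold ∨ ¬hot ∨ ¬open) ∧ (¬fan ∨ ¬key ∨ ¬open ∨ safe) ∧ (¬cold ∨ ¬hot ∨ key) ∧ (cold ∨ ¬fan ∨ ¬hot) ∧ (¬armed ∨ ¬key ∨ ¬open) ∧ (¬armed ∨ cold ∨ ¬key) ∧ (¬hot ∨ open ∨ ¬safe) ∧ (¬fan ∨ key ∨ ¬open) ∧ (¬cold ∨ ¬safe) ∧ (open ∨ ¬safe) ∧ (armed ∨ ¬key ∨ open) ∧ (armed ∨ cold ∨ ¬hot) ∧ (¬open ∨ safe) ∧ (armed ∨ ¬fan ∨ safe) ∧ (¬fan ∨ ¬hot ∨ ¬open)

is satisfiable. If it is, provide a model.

safe = False, cold = False, hot = True, key = False, open = False, fan = False, armed = True

Set safe = False.
  then (¬cold ∨ safe) forces cold = False.
  then (¬open ∨ safe) forces open = False.
Try hot = False:
  (hot ∨ key) forces key = True.
  (¬armed ∨ cold ∨ ¬key) forces armed = False.
  clause (armed ∨ ¬key ∨ open) is falsified — backtrack.
So hot = True.
  then (cold ∨ ¬fan ∨ ¬hot) forces fan = False.
  then (armed ∨ cold ∨ ¬hot) forces armed = True.
  then (¬armed ∨ cold ∨ ¬key) forces key = False.
All clauses satisfied.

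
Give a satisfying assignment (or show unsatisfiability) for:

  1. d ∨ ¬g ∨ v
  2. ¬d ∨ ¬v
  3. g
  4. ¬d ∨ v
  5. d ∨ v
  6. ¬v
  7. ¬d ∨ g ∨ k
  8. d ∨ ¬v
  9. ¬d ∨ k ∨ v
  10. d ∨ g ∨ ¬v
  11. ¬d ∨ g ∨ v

Unsatisfiable — no assignment works.

Case v = True:
  Clause (¬v) is falsified — contradiction.
Case v = False:
  (g) forces g = True.
  (d ∨ ¬g ∨ v) forces d = True.
  Clause (¬d ∨ v) is falsified — contradiction.
Both cases fail, so the formula is unsatisfiable.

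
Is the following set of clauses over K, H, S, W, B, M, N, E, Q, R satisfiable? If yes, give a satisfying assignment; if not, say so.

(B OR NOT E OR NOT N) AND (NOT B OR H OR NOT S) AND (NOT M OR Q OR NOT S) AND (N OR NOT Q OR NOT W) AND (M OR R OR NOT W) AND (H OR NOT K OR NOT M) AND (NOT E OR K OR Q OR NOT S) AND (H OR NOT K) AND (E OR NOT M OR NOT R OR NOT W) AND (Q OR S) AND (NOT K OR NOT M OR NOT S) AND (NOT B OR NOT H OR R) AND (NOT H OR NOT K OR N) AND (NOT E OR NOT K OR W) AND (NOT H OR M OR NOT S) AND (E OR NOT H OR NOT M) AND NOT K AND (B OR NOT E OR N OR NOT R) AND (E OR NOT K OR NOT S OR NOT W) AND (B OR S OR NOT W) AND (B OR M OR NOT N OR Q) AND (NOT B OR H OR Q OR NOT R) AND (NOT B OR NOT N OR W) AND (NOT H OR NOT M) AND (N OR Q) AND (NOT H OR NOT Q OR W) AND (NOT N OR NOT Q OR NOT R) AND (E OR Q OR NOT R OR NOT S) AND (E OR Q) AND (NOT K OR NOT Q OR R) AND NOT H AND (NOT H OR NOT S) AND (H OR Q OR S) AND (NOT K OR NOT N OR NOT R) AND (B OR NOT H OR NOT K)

K = False; H = False; S = True; W = False; B = False; M = True; N = True; E = False; Q = True; R = False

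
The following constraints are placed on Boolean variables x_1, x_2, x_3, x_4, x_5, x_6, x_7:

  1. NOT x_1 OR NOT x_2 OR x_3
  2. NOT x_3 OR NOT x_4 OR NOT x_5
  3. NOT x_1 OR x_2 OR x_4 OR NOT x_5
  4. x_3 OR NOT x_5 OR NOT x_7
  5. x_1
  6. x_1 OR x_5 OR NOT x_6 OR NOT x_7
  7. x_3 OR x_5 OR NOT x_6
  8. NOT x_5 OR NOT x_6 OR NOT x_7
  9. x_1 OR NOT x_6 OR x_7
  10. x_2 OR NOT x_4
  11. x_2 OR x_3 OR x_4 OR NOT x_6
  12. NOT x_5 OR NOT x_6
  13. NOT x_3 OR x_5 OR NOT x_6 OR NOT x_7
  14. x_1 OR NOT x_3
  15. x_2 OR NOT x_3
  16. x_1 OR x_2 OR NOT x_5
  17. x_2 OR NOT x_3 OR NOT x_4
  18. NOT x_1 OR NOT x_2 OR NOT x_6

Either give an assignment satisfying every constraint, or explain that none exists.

x_1 = True, x_2 = True, x_3 = True, x_4 = True, x_5 = False, x_6 = False, x_7 = True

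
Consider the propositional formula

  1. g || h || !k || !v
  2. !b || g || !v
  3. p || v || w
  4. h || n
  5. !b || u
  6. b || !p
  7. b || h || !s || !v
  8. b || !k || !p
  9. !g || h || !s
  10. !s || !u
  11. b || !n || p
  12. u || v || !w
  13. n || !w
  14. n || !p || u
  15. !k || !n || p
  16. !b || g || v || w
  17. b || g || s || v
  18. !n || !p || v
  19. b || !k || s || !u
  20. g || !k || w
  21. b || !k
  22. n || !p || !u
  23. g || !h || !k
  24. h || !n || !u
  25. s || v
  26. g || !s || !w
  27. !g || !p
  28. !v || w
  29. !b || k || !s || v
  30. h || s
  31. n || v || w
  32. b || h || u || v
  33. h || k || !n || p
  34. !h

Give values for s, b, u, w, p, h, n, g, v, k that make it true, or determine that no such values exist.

No satisfying assignment exists.

Case h = True:
  Clause (!h) is falsified — contradiction.
Case h = False:
  (h || n) forces n = True.
  (h || !n || !u) forces u = False.
  (!b || u) forces b = False.
  (b || !p) forces p = False.
  Clause (b || !n || p) is falsified — contradiction.
Both cases fail, so the formula is unsatisfiable.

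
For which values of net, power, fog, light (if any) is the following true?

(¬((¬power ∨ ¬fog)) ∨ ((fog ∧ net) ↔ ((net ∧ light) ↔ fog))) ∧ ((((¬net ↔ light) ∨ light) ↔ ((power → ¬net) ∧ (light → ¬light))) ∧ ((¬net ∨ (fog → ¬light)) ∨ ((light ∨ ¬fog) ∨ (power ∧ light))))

UNSATISFIABLE

Case light = True: the conjunct ((¬net ↔ light) ∨ light) ↔ ((power → ¬net) ∧ (light → ¬light)) becomes (¬net ∨ True) ↔ ((power → ¬net) ∧ False) = False.
Case light = False: the formula simplifies to (¬((¬power ∨ ¬fog)) ∨ ((fog ∧ net) ↔ ¬fog)) ∧ (net ↔ (power → ¬net)).
  fog = True: simplifies to (¬(¬power) ∨ ¬net) ∧ (net ↔ (power → ¬net)).
    net = True: simplifies to ¬(¬power) ∧ ¬power.
      power = True: the conjunct ¬power is False.
      power = False: the conjunct ¬(¬power) becomes ¬(¬False) = False.
    net = False: the conjunct net ↔ (power → ¬net) becomes False ↔ (power → True) = False.
  fog = False: the conjunct ¬((¬power ∨ ¬fog)) ∨ ((fog ∧ net) ↔ ¬fog) becomes ¬True ∨ (False ↔ True) = False.
Both cases fail — unsatisfiable.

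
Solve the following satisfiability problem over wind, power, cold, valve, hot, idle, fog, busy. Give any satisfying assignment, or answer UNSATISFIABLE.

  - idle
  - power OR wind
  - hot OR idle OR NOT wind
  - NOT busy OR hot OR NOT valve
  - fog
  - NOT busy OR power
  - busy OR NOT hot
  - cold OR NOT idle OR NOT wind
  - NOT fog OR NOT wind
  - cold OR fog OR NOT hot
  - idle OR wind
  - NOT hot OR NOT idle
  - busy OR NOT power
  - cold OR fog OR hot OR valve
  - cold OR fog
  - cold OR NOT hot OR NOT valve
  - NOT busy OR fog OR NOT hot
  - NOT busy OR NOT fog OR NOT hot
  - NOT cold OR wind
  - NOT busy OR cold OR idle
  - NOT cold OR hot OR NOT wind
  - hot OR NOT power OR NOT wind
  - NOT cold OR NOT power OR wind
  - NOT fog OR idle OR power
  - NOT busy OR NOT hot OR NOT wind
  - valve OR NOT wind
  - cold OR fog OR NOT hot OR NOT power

Unit clause (idle) forces idle = True.
Unit clause (fog) forces fog = True.
In (NOT fog OR NOT wind) only NOT wind is left, so wind = False.
In (NOT hot OR NOT idle) only NOT hot is left, so hot = False.
In (NOT cold OR wind) only NOT cold is left, so cold = False.
In (power OR wind) only power is left, so power = True.
In (busy OR NOT power) only busy is left, so busy = True.
In (NOT busy OR hot OR NOT valve) only NOT valve is left, so valve = False.
All clauses satisfied.

wind=F, power=T, cold=F, valve=F, hot=F, idle=T, fog=T, busy=T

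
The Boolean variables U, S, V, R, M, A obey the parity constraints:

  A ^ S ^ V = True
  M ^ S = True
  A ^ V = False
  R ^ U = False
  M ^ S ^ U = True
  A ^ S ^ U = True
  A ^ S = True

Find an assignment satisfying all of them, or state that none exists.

U = False, S = True, V = False, R = False, M = False, A = False

A ^ S ^ V = F ^ T ^ F = True ✓
M ^ S = F ^ T = True ✓
A ^ V = F ^ F = False ✓
R ^ U = F ^ F = False ✓
M ^ S ^ U = F ^ T ^ F = True ✓
A ^ S ^ U = F ^ T ^ F = True ✓
A ^ S = F ^ T = True ✓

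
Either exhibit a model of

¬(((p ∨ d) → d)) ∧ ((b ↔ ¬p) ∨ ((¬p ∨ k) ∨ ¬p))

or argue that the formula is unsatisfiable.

d=F; p=T; b=T; k=T

  ¬(((p ∨ d) → d)) = True
    (p ∨ d) → d = False
      p ∨ d = True
  (b ↔ ¬p) ∨ ((¬p ∨ k) ∨ ¬p) = True
    b ↔ ¬p = False
      ¬p = False
    (¬p ∨ k) ∨ ¬p = True
      ¬p ∨ k = True
        ¬p = False
      ¬p = False
Both conjuncts True, so the formula holds.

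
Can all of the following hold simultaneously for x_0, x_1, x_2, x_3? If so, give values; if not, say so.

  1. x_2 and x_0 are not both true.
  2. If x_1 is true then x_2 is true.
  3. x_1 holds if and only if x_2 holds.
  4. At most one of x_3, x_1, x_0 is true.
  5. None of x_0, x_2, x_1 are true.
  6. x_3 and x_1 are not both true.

x_0=F; x_1=F; x_2=F; x_3=F

  (1) x_2=F, x_0=F — not both ✓
  (2) x_1=F ⇒ x_2: vacuous ✓
  (3) x_1=F, x_2=F — same ✓
  (4) {x_3, x_1, x_0}: 0 true — at most one ✓
  (5) {x_0, x_2, x_1}: 0 true — none ✓
  (6) x_3=F, x_1=F — not both ✓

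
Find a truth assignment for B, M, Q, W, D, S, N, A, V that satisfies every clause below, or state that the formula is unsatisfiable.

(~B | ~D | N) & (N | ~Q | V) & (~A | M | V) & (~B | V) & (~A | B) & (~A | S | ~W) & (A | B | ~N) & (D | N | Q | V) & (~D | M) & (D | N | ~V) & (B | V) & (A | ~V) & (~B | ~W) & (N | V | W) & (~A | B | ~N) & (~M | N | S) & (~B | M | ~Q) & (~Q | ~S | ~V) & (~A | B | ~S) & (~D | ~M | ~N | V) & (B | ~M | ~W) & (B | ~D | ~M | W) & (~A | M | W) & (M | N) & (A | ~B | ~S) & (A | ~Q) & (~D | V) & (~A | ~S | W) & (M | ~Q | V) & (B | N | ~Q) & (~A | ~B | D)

Set B = True.
  then (~B | V) forces V = True.
  then (A | ~V) forces A = True.
  then (~B | ~W) forces W = False.
  then (~A | M | W) forces M = True.
  then (~A | ~S | W) forces S = False.
  then (~A | ~B | D) forces D = True.
  then (~B | ~D | N) forces N = True.
Set Q = True.
All clauses satisfied.

B: True; M: True; Q: True; W: False; D: True; S: False; N: True; A: True; V: True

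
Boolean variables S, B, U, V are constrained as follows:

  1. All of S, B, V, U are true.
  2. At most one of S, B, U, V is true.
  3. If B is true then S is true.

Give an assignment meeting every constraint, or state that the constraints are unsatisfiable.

Unsatisfiable — no assignment works.

Case S = True:
  (1) forces B = True.
  Constraint (2) is violated (S=T, B=T) — contradiction.
Case S = False:
  Constraint (1) is violated (S=F) — contradiction.
Both cases fail — unsatisfiable.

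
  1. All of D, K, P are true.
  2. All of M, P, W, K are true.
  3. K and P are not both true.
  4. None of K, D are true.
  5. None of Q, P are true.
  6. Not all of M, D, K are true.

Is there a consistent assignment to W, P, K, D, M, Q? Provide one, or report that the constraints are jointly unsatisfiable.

No satisfying assignment exists.

Case P = True:
  Constraint (5) is violated (P=T) — contradiction.
Case P = False:
  Constraint (1) is violated (P=F) — contradiction.
Both cases fail — unsatisfiable.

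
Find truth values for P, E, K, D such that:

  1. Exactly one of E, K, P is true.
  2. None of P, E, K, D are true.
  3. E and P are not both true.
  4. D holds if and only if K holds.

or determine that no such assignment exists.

No satisfying assignment exists.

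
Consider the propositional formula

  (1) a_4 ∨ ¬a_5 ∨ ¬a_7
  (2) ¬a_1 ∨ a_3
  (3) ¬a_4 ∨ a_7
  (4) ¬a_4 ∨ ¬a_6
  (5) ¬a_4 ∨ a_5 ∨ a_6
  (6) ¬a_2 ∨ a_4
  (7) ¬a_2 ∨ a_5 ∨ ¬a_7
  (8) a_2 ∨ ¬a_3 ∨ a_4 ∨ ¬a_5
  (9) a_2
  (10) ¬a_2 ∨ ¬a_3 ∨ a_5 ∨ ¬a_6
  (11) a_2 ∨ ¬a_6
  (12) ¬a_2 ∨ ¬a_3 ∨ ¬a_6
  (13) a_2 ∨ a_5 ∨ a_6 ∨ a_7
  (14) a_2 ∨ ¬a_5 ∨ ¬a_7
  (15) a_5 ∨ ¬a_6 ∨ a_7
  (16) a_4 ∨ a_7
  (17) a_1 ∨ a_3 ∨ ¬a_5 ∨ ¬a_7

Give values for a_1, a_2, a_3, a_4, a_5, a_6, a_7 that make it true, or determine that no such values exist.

Unit clause (a_2) forces a_2 = True.
In (¬a_2 ∨ a_4) only a_4 is left, so a_4 = True.
In (¬a_4 ∨ a_7) only a_7 is left, so a_7 = True.
In (¬a_4 ∨ ¬a_6) only ¬a_6 is left, so a_6 = False.
In (¬a_4 ∨ a_5 ∨ a_6) only a_5 is left, so a_5 = True.
Set a_1 = True.
  then (¬a_1 ∨ a_3) forces a_3 = True.
All clauses satisfied.

a_1 = True; a_2 = True; a_3 = True; a_4 = True; a_5 = True; a_6 = False; a_7 = True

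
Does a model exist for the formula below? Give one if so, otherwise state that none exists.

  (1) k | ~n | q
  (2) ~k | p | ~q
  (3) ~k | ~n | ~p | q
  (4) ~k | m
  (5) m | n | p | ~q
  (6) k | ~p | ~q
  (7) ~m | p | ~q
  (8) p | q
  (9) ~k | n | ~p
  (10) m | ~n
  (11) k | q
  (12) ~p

The formula is unsatisfiable.

Case p = True:
  Clause (~p) is falsified — contradiction.
Case p = False:
  (p | q) forces q = True.
  (~k | p | ~q) forces k = False.
  (~m | p | ~q) forces m = False.
  (m | n | p | ~q) forces n = True.
  Clause (m | ~n) is falsified — contradiction.
Both cases fail, so the formula is unsatisfiable.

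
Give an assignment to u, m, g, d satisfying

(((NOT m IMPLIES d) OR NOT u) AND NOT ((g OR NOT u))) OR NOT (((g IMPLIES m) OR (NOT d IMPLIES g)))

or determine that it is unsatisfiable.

u: True, m: False, g: False, d: True

  (((NOT m IMPLIES d) OR NOT u) AND NOT ((g OR NOT u))) OR NOT (((g IMPLIES m) OR (NOT d IMPLIES g))) = True
    ((NOT m IMPLIES d) OR NOT u) AND NOT ((g OR NOT u)) = True
      (NOT m IMPLIES d) OR NOT u = True
        NOT m IMPLIES d = True
          NOT m = True
        NOT u = False
      NOT ((g OR NOT u)) = True
        g OR NOT u = False
          NOT u = False
    NOT (((g IMPLIES m) OR (NOT d IMPLIES g))) = False
      (g IMPLIES m) OR (NOT d IMPLIES g) = True
        g IMPLIES m = True
        NOT d IMPLIES g = True
          NOT d = False
The formula evaluates to True.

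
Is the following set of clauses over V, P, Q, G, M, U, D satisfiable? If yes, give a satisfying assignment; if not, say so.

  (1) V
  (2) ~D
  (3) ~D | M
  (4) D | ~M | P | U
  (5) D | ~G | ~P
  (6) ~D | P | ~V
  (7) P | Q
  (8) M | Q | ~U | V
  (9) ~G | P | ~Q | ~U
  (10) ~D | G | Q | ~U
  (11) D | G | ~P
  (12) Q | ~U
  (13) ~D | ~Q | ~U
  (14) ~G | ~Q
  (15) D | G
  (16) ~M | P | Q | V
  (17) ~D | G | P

No satisfying assignment exists.

Case V = True:
  (~D) forces D = False.
  (D | G) forces G = True.
  (D | ~G | ~P) forces P = False.
  (P | Q) forces Q = True.
  Clause (~G | ~Q) is falsified — contradiction.
Case V = False:
  Clause (V) is falsified — contradiction.
Both cases fail, so the formula is unsatisfiable.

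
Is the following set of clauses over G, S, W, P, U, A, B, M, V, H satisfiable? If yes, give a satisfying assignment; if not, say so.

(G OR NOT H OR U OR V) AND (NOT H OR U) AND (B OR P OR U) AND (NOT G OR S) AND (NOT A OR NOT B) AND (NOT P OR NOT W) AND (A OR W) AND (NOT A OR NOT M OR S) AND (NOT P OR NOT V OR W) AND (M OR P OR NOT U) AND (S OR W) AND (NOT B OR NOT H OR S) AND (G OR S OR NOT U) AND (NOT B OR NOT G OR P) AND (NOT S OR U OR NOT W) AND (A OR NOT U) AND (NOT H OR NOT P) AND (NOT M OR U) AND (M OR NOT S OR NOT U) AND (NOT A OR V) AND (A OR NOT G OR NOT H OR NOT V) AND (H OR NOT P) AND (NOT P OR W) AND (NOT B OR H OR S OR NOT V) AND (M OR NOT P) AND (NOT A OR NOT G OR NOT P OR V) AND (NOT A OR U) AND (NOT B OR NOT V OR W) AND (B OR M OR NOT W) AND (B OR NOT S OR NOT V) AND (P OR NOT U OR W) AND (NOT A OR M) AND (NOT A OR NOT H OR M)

Set G = False.
Set S = False.
  then (S OR W) forces W = True.
  then (G OR S OR NOT U) forces U = False.
  then (NOT M OR U) forces M = False.
  then (M OR NOT P) forces P = False.
  then (NOT A OR U) forces A = False.
  then (B OR M OR NOT W) forces B = True.
  then (NOT H OR U) forces H = False.
  then (NOT B OR H OR S OR NOT V) forces V = False.
All clauses satisfied.

G = False, S = False, W = True, P = False, U = False, A = False, B = True, M = False, V = False, H = False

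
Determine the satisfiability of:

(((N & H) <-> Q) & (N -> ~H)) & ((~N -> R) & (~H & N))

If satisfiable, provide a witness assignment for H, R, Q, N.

H=F, R=F, Q=F, N=T

  ((N & H) <-> Q) & (N -> ~H) = True
    (N & H) <-> Q = True
      N & H = False
    N -> ~H = True
      ~H = True
  (~N -> R) & (~H & N) = True
    ~N -> R = True
      ~N = False
    ~H & N = True
      ~H = True
Both conjuncts True, so the formula holds.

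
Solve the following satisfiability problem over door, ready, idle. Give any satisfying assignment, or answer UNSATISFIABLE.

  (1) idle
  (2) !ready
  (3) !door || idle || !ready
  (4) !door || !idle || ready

door = False, ready = False, idle = True

Unit clause (idle) forces idle = True.
Unit clause (!ready) forces ready = False.
In (!door || !idle || ready) only !door is left, so door = False.
Check each clause:
  (idle): idle holds.
  (!ready): !ready holds.
  (!door || idle || !ready): !door holds.
  (!door || !idle || ready): !door holds.
All clauses satisfied.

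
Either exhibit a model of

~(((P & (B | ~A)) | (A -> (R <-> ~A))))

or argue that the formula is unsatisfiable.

B = True, A = True, R = True, P = False

  ~(((P & (B | ~A)) | (A -> (R <-> ~A)))) = True
    (P & (B | ~A)) | (A -> (R <-> ~A)) = False
      P & (B | ~A) = False
        B | ~A = True
          ~A = False
      A -> (R <-> ~A) = False
        R <-> ~A = False
          ~A = False
The formula evaluates to True.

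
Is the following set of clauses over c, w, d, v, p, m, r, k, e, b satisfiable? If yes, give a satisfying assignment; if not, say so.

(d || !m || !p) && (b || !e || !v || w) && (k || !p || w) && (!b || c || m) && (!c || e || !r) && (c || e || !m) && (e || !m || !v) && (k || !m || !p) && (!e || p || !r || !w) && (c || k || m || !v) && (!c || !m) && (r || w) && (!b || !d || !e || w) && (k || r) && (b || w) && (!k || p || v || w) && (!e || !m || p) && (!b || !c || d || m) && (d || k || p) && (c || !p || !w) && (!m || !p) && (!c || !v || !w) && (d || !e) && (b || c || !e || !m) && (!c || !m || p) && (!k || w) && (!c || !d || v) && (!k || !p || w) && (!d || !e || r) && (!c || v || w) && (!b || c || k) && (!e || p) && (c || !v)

c = False, w = True, d = True, v = False, p = False, m = False, r = False, k = True, e = False, b = False

Set c = False.
  then (c || !v) forces v = False.
Set w = True.
  then (c || !p || !w) forces p = False.
  then (!e || p) forces e = False.
  then (c || e || !m) forces m = False.
  then (!b || c || m) forces b = False.
Set d = True.
Set r = False.
  then (k || r) forces k = True.
All clauses satisfied.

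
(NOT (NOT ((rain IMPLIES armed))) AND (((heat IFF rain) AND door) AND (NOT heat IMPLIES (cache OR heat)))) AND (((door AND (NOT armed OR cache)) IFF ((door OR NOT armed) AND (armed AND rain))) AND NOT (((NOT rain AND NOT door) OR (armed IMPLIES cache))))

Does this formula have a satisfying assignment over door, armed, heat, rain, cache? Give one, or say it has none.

Case armed = True: the formula simplifies to (((heat IFF rain) AND door) AND (NOT heat IMPLIES (cache OR heat))) AND (((door AND cache) IFF (door AND rain)) AND NOT (((NOT rain AND NOT door) OR cache))).
  door = True: simplifies to ((heat IFF rain) AND (NOT heat IMPLIES (cache OR heat))) AND ((cache IFF rain) AND NOT cache).
    cache = True: the conjunct NOT cache is False.
    cache = False: simplifies to ((heat IFF rain) AND (NOT heat IMPLIES heat)) AND NOT rain.
      heat = True: simplifies to rain AND NOT rain.
        rain = True: the conjunct NOT rain is False.
        rain = False: the conjunct rain is False.
      heat = False: the conjunct NOT heat IMPLIES heat becomes NOT False IMPLIES False = False.
  door = False: the conjunct door is False.
Case armed = False: the conjunct NOT (((NOT rain AND NOT door) OR (armed IMPLIES cache))) becomes NOT (((NOT rain AND NOT door) OR True)) = False.
Both cases fail — unsatisfiable.

Unsatisfiable — no assignment works.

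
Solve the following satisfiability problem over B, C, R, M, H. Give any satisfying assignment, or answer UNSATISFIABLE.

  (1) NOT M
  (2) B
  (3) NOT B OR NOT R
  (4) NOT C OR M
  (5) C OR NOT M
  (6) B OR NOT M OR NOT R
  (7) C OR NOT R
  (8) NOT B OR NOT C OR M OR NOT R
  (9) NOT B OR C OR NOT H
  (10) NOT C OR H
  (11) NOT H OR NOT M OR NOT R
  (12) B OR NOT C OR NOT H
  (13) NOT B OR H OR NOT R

B = True, C = False, R = False, M = False, H = False

Unit clause (NOT M) forces M = False.
Unit clause (B) forces B = True.
In (NOT B OR NOT R) only NOT R is left, so R = False.
In (NOT C OR M) only NOT C is left, so C = False.
In (NOT B OR C OR NOT H) only NOT H is left, so H = False.
All clauses satisfied.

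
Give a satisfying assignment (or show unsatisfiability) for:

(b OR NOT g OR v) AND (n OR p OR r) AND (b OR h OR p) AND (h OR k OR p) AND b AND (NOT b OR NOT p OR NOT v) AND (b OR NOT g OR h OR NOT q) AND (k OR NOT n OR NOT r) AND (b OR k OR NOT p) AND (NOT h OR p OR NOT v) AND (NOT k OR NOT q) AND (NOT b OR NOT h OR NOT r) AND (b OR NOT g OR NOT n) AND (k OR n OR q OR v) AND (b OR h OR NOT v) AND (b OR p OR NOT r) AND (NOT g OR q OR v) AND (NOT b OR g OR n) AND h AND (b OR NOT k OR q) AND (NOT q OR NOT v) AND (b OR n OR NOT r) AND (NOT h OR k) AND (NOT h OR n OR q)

g = False, r = False, q = False, b = True, p = False, h = True, n = True, v = False, k = True

Unit clause (b) forces b = True.
Unit clause (h) forces h = True.
In (NOT h OR k) only k is left, so k = True.
In (NOT k OR NOT q) only NOT q is left, so q = False.
In (NOT b OR NOT h OR NOT r) only NOT r is left, so r = False.
In (NOT h OR n OR q) only n is left, so n = True.
Set g = False.
Set p = False.
  then (NOT h OR p OR NOT v) forces v = False.
All clauses satisfied.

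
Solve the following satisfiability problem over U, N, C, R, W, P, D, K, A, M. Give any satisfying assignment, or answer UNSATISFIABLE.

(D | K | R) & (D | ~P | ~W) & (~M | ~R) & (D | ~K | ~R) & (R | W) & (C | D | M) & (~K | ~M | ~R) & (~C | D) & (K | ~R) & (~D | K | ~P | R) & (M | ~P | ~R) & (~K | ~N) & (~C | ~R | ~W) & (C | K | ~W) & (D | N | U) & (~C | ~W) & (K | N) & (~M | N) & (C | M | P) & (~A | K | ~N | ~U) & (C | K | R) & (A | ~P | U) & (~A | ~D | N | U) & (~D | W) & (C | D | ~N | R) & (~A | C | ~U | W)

U = True, N = False, C = False, R = False, W = True, P = True, D = True, K = True, A = True, M = False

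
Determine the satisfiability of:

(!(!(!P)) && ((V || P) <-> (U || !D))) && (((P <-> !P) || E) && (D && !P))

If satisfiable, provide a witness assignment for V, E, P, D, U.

V = True, E = True, P = False, D = True, U = True

  !(!(!P)) && ((V || P) <-> (U || !D)) = True
    !(!(!P)) = True
      !(!P) = False
        !P = True
    (V || P) <-> (U || !D) = True
      V || P = True
      U || !D = True
        !D = False
  ((P <-> !P) || E) && (D && !P) = True
    (P <-> !P) || E = True
      P <-> !P = False
        !P = True
    D && !P = True
      !P = True
Both conjuncts True, so the formula holds.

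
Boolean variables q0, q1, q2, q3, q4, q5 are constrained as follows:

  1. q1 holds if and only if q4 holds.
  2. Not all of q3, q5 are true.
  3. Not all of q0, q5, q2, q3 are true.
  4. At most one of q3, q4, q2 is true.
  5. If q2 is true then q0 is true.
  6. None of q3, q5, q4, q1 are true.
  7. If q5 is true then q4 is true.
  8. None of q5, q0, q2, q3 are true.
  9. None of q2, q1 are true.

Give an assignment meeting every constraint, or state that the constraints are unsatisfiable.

q0: False; q1: False; q2: False; q3: False; q4: False; q5: False

  (1) q1=F, q4=F — same ✓
  (2) {q3, q5}: 0/2 true — not all ✓
  (3) {q0, q5, q2, q3}: 0/4 true — not all ✓
  (4) {q3, q4, q2}: 0 true — at most one ✓
  (5) q2=F ⇒ q0: vacuous ✓
  (6) {q3, q5, q4, q1}: 0 true — none ✓
  (7) q5=F ⇒ q4: vacuous ✓
  (8) {q5, q0, q2, q3}: 0 true — none ✓
  (9) {q2, q1}: 0 true — none ✓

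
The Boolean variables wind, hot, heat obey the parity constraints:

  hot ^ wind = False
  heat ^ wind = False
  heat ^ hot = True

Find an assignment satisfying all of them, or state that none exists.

Adding constraints 1, 2, 3 mod 2: every variable appears an even number of times on the left, so the left side is 0.
But the right sides sum to 1 (mod 2). 0 ≠ 1 — the system is inconsistent.

UNSATISFIABLE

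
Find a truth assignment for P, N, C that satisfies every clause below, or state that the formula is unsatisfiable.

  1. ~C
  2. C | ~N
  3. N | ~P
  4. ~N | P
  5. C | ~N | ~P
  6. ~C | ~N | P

P = False, N = False, C = False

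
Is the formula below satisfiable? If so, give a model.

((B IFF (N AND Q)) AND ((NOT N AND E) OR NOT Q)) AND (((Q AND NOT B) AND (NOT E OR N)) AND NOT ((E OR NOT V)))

Case E = True: the conjunct NOT ((E OR NOT V)) becomes NOT ((True OR NOT V)) = False.
Case E = False: the formula simplifies to ((B IFF (N AND Q)) AND NOT Q) AND ((Q AND NOT B) AND NOT (NOT V)).
  Q = True: the conjunct NOT Q is False.
  Q = False: the conjunct Q is False.
Both cases fail — unsatisfiable.

No satisfying assignment exists.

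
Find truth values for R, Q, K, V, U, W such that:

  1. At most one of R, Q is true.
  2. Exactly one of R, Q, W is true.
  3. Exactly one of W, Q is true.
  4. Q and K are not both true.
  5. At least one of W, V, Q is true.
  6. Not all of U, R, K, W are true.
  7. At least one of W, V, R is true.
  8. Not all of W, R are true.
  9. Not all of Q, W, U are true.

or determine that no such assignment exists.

R = False, Q = True, K = False, V = True, U = True, W = False

  (1) {R, Q}: 1 true — at most one ✓
  (2) {R, Q, W}: 1 true — exactly one ✓
  (3) {W, Q}: 1 true — exactly one ✓
  (4) Q=T, K=F — not both ✓
  (5) {W, V, Q}: 2 true — at least one ✓
  (6) {U, R, K, W}: 1/4 true — not all ✓
  (7) {W, V, R}: 1 true — at least one ✓
  (8) {W, R}: 0/2 true — not all ✓
  (9) {Q, W, U}: 2/3 true — not all ✓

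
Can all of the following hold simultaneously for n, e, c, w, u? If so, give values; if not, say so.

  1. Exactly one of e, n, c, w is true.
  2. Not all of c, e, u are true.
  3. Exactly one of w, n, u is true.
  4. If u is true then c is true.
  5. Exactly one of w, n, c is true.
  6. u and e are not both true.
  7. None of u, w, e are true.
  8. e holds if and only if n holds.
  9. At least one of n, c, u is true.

Unsatisfiable — no assignment works.

Case e = True:
  Constraint (7) is violated (e=T) — contradiction.
Case e = False:
  (7) forces u = False.
  (7) forces w = False.
  (3) with w=F, u=F forces n = True.
  Constraint (8) is violated (e=F, n=T) — contradiction.
Both cases fail — unsatisfiable.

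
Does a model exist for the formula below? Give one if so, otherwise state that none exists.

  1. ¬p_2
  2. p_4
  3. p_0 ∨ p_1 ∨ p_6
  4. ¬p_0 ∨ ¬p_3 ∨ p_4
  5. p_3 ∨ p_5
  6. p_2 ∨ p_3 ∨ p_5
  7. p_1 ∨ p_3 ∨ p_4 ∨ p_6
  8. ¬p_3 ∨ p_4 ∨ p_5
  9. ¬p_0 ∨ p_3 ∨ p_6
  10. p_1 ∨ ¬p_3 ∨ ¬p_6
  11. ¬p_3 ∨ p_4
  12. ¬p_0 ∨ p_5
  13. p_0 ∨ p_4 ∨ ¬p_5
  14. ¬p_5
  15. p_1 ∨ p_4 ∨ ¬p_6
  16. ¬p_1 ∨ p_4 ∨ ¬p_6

p_0 = False, p_1 = True, p_2 = False, p_3 = True, p_4 = True, p_5 = False, p_6 = False

Unit clause (¬p_2) forces p_2 = False.
Unit clause (p_4) forces p_4 = True.
Unit clause (¬p_5) forces p_5 = False.
In (p_3 ∨ p_5) only p_3 is left, so p_3 = True.
In (¬p_0 ∨ p_5) only ¬p_0 is left, so p_0 = False.
Try p_1 = False:
  (p_0 ∨ p_1 ∨ p_6) forces p_6 = True.
  clause (p_1 ∨ ¬p_3 ∨ ¬p_6) is falsified — backtrack.
So p_1 = True.
Set p_6 = False.
All clauses satisfied.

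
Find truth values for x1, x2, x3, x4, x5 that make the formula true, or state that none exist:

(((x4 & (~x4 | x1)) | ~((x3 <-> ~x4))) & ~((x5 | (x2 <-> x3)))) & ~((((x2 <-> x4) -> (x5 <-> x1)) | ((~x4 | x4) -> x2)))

The formula is unsatisfiable.

Case x2 = True: the conjunct ~((((x2 <-> x4) -> (x5 <-> x1)) | ((~x4 | x4) -> x2))) becomes ~(((x4 -> (x5 <-> x1)) | True)) = False.
Case x2 = False: the formula simplifies to (((x4 & (~x4 | x1)) | ~((x3 <-> ~x4))) & ~((x5 | ~x3))) & ~(((~x4 -> (x5 <-> x1)) | ~((~x4 | x4)))).
  x4 = True: the conjunct ~(((~x4 -> (x5 <-> x1)) | ~((~x4 | x4)))) becomes ~((True | False)) = False.
  x4 = False: simplifies to (~x3 & ~((x5 | ~x3))) & ~((x5 <-> x1)).
    x3 = True: the conjunct ~x3 is False.
    x3 = False: the conjunct ~((x5 | ~x3)) becomes ~((x5 | True)) = False.
Both cases fail — unsatisfiable.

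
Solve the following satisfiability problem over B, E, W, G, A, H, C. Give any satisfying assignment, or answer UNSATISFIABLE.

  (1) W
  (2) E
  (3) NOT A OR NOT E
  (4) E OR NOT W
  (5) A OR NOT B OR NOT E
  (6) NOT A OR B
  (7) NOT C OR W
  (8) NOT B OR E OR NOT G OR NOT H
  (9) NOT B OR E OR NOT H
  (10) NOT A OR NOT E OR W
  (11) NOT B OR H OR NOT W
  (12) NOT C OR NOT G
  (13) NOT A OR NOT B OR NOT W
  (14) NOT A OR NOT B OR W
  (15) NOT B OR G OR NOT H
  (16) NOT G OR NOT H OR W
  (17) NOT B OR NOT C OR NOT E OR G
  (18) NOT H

B = False, E = True, W = True, G = True, A = False, H = False, C = False

Unit clause (W) forces W = True.
Unit clause (E) forces E = True.
In (NOT A OR NOT E) only NOT A is left, so A = False.
In (A OR NOT B OR NOT E) only NOT B is left, so B = False.
Unit clause (NOT H) forces H = False.
Set G = True.
  then (NOT C OR NOT G) forces C = False.
All clauses satisfied.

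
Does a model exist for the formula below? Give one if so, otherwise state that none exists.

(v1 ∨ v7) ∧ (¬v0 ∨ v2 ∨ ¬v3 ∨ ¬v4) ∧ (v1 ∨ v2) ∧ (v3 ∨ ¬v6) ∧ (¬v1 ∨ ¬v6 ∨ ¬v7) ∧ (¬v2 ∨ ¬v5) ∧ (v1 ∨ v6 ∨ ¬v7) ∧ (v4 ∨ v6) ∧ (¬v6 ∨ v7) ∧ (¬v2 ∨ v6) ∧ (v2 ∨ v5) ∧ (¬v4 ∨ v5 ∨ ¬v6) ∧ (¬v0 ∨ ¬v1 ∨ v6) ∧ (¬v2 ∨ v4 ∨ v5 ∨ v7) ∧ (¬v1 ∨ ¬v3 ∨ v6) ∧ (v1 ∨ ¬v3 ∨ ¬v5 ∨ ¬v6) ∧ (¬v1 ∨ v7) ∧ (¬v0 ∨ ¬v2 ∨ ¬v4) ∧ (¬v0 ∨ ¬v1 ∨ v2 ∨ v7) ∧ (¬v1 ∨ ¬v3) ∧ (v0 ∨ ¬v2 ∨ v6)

v0: False, v1: False, v2: True, v3: True, v4: False, v5: False, v6: True, v7: True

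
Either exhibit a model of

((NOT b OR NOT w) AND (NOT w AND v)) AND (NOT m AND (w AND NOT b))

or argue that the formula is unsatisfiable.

Case w = True: the conjunct NOT w is False.
Case w = False: the conjunct w is False.
Both cases fail — unsatisfiable.

Unsatisfiable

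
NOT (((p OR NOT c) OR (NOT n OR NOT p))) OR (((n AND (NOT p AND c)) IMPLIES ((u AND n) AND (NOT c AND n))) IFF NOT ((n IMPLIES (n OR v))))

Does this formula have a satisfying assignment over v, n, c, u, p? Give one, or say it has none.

v = True; n = True; c = True; u = True; p = False

  NOT (((p OR NOT c) OR (NOT n OR NOT p))) OR (((n AND (NOT p AND c)) IMPLIES ((u AND n) AND (NOT c AND n))) IFF NOT ((n IMPLIES (n OR v)))) = True
    NOT (((p OR NOT c) OR (NOT n OR NOT p))) = False
      (p OR NOT c) OR (NOT n OR NOT p) = True
        p OR NOT c = False
          NOT c = False
        NOT n OR NOT p = True
          NOT n = False
          NOT p = True
    ((n AND (NOT p AND c)) IMPLIES ((u AND n) AND (NOT c AND n))) IFF NOT ((n IMPLIES (n OR v))) = True
      (n AND (NOT p AND c)) IMPLIES ((u AND n) AND (NOT c AND n)) = False
        n AND (NOT p AND c) = True
          NOT p AND c = True
            NOT p = True
        (u AND n) AND (NOT c AND n) = False
          u AND n = True
          NOT c AND n = False
            NOT c = False
      NOT ((n IMPLIES (n OR v))) = False
        n IMPLIES (n OR v) = True
          n OR v = True
The formula evaluates to True.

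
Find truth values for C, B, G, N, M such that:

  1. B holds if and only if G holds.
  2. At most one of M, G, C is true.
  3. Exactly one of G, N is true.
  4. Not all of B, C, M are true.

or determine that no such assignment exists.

C = False, B = True, G = True, N = False, M = False

  (1) B=T, G=T — same ✓
  (2) {M, G, C}: 1 true — at most one ✓
  (3) {G, N}: 1 true — exactly one ✓
  (4) {B, C, M}: 1/3 true — not all ✓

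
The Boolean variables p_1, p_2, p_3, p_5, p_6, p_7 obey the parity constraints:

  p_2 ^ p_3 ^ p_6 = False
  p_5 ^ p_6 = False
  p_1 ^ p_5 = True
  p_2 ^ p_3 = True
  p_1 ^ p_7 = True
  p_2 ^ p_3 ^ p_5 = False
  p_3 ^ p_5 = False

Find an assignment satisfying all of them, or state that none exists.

p_1 = False; p_2 = False; p_3 = True; p_5 = True; p_6 = True; p_7 = True

p_2 ^ p_3 ^ p_6 = F ^ T ^ T = False ✓
p_5 ^ p_6 = T ^ T = False ✓
p_1 ^ p_5 = F ^ T = True ✓
p_2 ^ p_3 = F ^ T = True ✓
p_1 ^ p_7 = F ^ T = True ✓
p_2 ^ p_3 ^ p_5 = F ^ T ^ T = False ✓
p_3 ^ p_5 = T ^ T = False ✓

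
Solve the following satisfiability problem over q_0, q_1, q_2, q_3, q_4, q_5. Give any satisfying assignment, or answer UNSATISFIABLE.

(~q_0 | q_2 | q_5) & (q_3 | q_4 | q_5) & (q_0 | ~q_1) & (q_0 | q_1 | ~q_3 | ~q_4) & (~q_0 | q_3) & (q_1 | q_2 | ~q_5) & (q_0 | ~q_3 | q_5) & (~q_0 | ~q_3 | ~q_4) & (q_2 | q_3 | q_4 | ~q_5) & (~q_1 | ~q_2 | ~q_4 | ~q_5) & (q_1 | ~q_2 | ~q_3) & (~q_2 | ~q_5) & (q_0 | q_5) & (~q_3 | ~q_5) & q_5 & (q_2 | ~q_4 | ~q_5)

Case q_5 = True:
  (~q_2 | ~q_5) forces q_2 = False.
  (q_1 | q_2 | ~q_5) forces q_1 = True.
  (q_0 | ~q_1) forces q_0 = True.
  (~q_0 | q_3) forces q_3 = True.
  Clause (~q_3 | ~q_5) is falsified — contradiction.
Case q_5 = False:
  Clause (q_5) is falsified — contradiction.
Both cases fail, so the formula is unsatisfiable.

The formula is unsatisfiable.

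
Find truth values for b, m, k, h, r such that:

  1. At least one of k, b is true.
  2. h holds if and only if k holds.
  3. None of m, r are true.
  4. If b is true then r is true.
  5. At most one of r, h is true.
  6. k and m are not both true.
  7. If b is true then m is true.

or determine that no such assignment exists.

b=F, m=F, k=T, h=T, r=F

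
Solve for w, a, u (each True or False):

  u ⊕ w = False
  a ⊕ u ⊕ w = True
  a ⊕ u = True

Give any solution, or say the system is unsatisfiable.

w: False; a: True; u: False

u ⊕ w = F ⊕ F = False ✓
a ⊕ u ⊕ w = T ⊕ F ⊕ F = True ✓
a ⊕ u = T ⊕ F = True ✓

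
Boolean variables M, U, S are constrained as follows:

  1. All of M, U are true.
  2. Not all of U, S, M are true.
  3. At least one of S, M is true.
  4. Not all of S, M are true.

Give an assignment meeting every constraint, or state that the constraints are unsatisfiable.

M=T, U=T, S=F

  (1) {M, U}: all 2 true ✓
  (2) {U, S, M}: 2/3 true — not all ✓
  (3) {S, M}: 1 true — at least one ✓
  (4) {S, M}: 1/2 true — not all ✓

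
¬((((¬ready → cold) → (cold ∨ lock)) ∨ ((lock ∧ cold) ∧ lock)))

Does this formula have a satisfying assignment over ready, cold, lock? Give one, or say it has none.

ready = True; cold = False; lock = False

  ¬((((¬ready → cold) → (cold ∨ lock)) ∨ ((lock ∧ cold) ∧ lock))) = True
    ((¬ready → cold) → (cold ∨ lock)) ∨ ((lock ∧ cold) ∧ lock) = False
      (¬ready → cold) → (cold ∨ lock) = False
        ¬ready → cold = True
          ¬ready = False
        cold ∨ lock = False
      (lock ∧ cold) ∧ lock = False
        lock ∧ cold = False
The formula evaluates to True.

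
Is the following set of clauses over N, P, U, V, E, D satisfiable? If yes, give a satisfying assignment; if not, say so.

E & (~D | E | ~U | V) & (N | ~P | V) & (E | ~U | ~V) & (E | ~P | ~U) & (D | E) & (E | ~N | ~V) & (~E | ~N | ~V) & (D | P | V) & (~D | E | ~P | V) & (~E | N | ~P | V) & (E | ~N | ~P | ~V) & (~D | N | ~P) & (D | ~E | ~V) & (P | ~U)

Unit clause (E) forces E = True.
Set N = True.
  then (~E | ~N | ~V) forces V = False.
Set P = True.
Set U = False.
Set D = True.
All clauses satisfied.

N = True; P = True; U = False; V = False; E = True; D = True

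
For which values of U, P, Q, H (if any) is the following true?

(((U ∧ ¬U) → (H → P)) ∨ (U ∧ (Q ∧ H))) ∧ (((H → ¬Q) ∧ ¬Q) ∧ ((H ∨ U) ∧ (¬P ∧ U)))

U: True; P: False; Q: False; H: True

  ((U ∧ ¬U) → (H → P)) ∨ (U ∧ (Q ∧ H)) = True
    (U ∧ ¬U) → (H → P) = True
      U ∧ ¬U = False
        ¬U = False
      H → P = False
    U ∧ (Q ∧ H) = False
      Q ∧ H = False
  ((H → ¬Q) ∧ ¬Q) ∧ ((H ∨ U) ∧ (¬P ∧ U)) = True
    (H → ¬Q) ∧ ¬Q = True
      H → ¬Q = True
        ¬Q = True
      ¬Q = True
    (H ∨ U) ∧ (¬P ∧ U) = True
      H ∨ U = True
      ¬P ∧ U = True
        ¬P = True
Both conjuncts True, so the formula holds.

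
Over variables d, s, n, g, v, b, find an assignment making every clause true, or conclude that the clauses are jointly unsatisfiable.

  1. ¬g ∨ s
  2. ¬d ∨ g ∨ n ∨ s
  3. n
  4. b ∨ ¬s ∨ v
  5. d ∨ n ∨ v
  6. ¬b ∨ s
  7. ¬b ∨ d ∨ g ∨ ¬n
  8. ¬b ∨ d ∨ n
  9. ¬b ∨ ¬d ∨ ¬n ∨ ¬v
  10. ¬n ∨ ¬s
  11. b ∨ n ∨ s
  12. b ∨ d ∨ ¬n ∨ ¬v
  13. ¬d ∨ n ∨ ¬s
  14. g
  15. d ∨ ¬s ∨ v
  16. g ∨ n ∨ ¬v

Unsatisfiable — no assignment works.

Case s = True:
  (n) forces n = True.
  Clause (¬n ∨ ¬s) is falsified — contradiction.
Case s = False:
  (¬g ∨ s) forces g = False.
  Clause (g) is falsified — contradiction.
Both cases fail, so the formula is unsatisfiable.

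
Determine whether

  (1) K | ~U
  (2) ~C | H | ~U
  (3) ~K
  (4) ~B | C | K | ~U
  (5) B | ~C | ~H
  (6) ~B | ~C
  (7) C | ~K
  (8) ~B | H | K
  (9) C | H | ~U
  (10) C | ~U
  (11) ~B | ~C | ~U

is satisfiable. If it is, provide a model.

Unit clause (~K) forces K = False.
In (K | ~U) only ~U is left, so U = False.
Set H = True.
Set B = False.
  then (B | ~C | ~H) forces C = False.
All clauses satisfied.

H = True; U = False; B = False; K = False; C = False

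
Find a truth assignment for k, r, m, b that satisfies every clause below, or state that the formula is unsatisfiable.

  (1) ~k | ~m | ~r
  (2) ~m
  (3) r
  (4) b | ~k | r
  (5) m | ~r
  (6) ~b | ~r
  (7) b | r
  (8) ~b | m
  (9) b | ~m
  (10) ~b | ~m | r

Case r = True:
  (~m) forces m = False.
  Clause (m | ~r) is falsified — contradiction.
Case r = False:
  Clause (r) is falsified — contradiction.
Both cases fail, so the formula is unsatisfiable.

UNSATISFIABLE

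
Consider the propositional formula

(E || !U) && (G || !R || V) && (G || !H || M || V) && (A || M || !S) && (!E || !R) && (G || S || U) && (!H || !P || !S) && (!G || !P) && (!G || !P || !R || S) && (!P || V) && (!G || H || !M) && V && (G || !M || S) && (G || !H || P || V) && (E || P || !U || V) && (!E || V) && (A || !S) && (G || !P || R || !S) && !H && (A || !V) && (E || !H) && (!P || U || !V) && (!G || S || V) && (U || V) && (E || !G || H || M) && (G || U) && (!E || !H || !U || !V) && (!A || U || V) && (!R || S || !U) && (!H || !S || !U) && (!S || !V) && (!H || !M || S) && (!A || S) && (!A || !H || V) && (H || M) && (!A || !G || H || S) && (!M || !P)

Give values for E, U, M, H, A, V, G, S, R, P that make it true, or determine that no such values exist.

Unsatisfiable

Case H = True:
  Clause (!H) is falsified — contradiction.
Case H = False:
  (V) forces V = True.
  (A || !V) forces A = True.
  (!S || !V) forces S = False.
  Clause (!A || S) is falsified — contradiction.
Both cases fail, so the formula is unsatisfiable.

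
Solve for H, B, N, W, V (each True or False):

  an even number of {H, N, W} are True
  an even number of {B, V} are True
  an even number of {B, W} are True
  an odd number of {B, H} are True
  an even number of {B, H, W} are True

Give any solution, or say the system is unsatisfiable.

H: False; B: True; N: True; W: True; V: True

{H, N, W}: 2 true → even ✓
{B, V}: 2 true → even ✓
{B, W}: 2 true → even ✓
{B, H}: 1 true → odd ✓
{B, H, W}: 2 true → even ✓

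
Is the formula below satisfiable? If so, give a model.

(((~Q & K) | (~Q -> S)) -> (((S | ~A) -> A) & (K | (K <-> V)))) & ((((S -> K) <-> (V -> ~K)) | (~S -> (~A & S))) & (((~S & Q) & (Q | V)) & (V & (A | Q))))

Unsatisfiable — no assignment works.

Case S = True: the conjunct ~S is False.
Case S = False: the formula simplifies to (((~Q & K) | Q) -> ((~A -> A) & (K | (K <-> V)))) & ((V -> ~K) & ((Q & (Q | V)) & (V & (A | Q)))).
  Q = True: simplifies to ((~A -> A) & (K | (K <-> V))) & ((V -> ~K) & V).
    V = True: simplifies to ((~A -> A) & (K | K)) & ~K.
      K = True: the conjunct ~K is False.
      K = False: the conjunct K | K becomes False | False = False.
    V = False: the conjunct V is False.
  Q = False: the conjunct Q is False.
Both cases fail — unsatisfiable.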